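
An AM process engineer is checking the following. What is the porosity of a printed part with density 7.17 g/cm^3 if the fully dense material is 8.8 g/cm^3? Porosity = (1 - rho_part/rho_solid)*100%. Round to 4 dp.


Porosity = (1-7.17/8.8)*100 = 18.5227 %


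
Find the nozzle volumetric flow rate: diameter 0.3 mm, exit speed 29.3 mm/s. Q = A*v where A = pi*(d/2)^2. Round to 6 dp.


A = pi*(0.3/2)^2 = 0.07068583 mm^2
Q = 0.07068583 * 29.3 = 2.071095 mm^3/s


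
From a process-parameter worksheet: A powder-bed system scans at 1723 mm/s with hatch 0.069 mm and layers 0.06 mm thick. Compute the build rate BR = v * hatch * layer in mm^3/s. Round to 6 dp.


Rate = 1723 * 0.069 * 0.06 = 7.13322 mm^3/s


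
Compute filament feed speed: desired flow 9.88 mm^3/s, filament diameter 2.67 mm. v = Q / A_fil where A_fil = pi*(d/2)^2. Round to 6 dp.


A = pi*(2.67/2)^2 = 5.599025
v = 9.88 / 5.599025 = 1.764593 mm/s


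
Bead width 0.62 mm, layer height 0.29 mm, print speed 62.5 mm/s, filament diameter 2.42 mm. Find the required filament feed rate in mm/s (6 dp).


Q = 0.62 * 0.29 * 62.5 = 11.2375 mm^3/s
A_fil = pi*(2.42/2)^2 = 4.5996058 mm^2
v_feed = 11.2375 / 4.5996058 = 2.443144 mm/s


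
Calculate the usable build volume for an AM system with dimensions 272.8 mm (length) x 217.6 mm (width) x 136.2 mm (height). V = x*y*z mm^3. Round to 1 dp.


V = 272.8 * 217.6 * 136.2 = 8085006.3 mm^3


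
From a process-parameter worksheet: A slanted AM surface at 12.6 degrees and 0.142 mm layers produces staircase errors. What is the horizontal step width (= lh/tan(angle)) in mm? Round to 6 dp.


step = 0.142 / tan(12.6) = 0.635271 mm


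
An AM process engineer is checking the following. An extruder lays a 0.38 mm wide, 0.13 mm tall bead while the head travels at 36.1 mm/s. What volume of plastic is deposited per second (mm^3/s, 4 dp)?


Rate = 0.38 * 0.13 * 36.1 = 1.7833 mm^3/s


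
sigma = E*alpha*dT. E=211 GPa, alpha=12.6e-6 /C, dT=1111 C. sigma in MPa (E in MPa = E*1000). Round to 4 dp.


sigma = 211*1000 * 12.6e-6 * 1111 = 2953.7046 MPa


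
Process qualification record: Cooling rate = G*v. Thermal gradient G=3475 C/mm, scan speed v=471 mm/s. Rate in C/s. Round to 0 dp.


CR = 3475 * 471 = 1636725 C/s


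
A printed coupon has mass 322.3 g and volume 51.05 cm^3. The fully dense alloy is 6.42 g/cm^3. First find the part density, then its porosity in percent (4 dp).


rho_part = 322.3 / 51.05 = 6.31341822 g/cm^3
Porosity = (1 - 6.31341822/6.42)*100 = 1.6602 %


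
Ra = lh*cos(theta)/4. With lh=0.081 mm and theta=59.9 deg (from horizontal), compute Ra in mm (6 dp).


Ra = 0.081 * cos(59.9) / 4 = 0.010156 mm


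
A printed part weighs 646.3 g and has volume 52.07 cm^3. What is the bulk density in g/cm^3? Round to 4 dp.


rho = 646.3 / 52.07 = 12.4121 g/cm^3


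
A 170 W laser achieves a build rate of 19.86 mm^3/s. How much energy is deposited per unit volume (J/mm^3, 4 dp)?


SE = 170 / 19.86 = 8.5599 J/mm^3


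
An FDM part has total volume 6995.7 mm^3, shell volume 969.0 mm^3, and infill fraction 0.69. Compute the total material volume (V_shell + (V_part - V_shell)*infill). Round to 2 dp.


V_infill = (6995.7 - 969.0) * 0.69 = 4158.42
V_total = 969.0 + 4158.42 = 5127.42 mm^3


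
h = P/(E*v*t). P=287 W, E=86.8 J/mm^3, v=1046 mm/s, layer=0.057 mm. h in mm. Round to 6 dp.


h = 287 / (86.8*1046*0.057) = 0.055457 mm


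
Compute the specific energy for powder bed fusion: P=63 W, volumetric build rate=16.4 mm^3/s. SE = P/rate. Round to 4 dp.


SE = 63 / 16.4 = 3.8415 J/mm^3


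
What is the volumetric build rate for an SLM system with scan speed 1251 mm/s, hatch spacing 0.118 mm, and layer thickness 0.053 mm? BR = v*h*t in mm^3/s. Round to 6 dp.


Rate = 1251 * 0.118 * 0.053 = 7.823754 mm^3/s


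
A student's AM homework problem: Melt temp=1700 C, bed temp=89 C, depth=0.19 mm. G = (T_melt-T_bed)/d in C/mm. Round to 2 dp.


G = (1700-89)/0.19 = 8478.95 C/mm


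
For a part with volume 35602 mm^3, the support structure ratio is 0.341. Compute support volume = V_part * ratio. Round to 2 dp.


V_support = 35602 * 0.341 = 12140.28 mm^3


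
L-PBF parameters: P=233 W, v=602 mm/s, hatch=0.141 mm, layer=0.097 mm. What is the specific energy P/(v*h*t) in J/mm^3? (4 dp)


Build rate = 602 * 0.141 * 0.097 = 8.233554 mm^3/s
SE = 233 / 8.233554 = 28.2988 J/mm^3


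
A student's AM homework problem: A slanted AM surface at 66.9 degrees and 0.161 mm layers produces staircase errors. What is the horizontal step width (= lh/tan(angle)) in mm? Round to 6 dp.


step = 0.161 / tan(66.9) = 0.068672 mm


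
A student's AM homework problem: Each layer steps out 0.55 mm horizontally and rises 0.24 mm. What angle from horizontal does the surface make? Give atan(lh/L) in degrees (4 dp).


angle = atan(0.24/0.55) = 23.5747 degrees


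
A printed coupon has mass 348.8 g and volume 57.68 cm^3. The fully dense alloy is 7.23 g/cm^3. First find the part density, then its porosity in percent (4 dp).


rho_part = 348.8 / 57.68 = 6.04715673 g/cm^3
Porosity = (1 - 6.04715673/7.23)*100 = 16.3602 %


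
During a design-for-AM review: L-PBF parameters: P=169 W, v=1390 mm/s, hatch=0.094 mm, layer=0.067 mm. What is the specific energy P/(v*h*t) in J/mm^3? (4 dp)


Build rate = 1390 * 0.094 * 0.067 = 8.75422 mm^3/s
SE = 169 / 8.75422 = 19.305 J/mm^3


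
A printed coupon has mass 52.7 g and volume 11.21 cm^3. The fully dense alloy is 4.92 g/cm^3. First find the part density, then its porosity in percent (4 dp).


rho_part = 52.7 / 11.21 = 4.70115968 g/cm^3
Porosity = (1 - 4.70115968/4.92)*100 = 4.448 %


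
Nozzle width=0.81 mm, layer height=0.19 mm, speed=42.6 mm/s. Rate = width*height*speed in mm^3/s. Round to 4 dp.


Rate = 0.81 * 0.19 * 42.6 = 6.5561 mm^3/s


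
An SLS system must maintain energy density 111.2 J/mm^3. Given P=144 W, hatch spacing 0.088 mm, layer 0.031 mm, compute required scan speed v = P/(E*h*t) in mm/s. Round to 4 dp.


v = 144 / (111.2*0.088*0.031) = 474.6936 mm/s


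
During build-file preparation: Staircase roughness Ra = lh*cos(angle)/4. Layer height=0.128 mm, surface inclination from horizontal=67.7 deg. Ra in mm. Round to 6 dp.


Ra = 0.128 * cos(67.7) / 4 = 0.012143 mm


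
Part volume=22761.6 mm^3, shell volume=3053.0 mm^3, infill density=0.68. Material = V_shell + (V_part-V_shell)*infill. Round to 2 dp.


V_infill = (22761.6 - 3053.0) * 0.68 = 13401.85
V_total = 3053.0 + 13401.85 = 16454.85 mm^3


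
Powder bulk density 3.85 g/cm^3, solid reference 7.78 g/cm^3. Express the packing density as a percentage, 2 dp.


Packing = (3.85/7.78)*100 = 49.49 %


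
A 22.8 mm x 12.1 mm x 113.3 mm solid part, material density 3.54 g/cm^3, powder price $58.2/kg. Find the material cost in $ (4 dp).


V = 22.8 * 12.1 * 113.3 = 31257.204 mm^3 = 31.257204 cm^3
Mass = 31.257204 * 3.54 / 1000 = 0.1106505 kg
Cost = 0.1106505 * 58.2 = 6.4399 $


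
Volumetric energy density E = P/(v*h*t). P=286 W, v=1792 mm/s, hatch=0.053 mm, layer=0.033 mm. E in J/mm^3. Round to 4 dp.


E = 286 / (1792*0.053*0.033) = 91.2511 J/mm^3


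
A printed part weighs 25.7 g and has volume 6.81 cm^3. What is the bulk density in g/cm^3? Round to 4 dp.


rho = 25.7 / 6.81 = 3.7739 g/cm^3


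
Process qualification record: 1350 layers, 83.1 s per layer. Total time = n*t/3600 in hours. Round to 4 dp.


t = 1350 * 83.1 / 3600 = 31.1625 hrs


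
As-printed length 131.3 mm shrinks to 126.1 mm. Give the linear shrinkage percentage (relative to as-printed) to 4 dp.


Shrinkage = ((131.3-126.1)/131.3)*100 = 3.9604 %


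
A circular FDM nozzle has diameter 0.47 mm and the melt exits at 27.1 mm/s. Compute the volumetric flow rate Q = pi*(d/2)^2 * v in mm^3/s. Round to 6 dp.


A = pi*(0.47/2)^2 = 0.17349445 mm^2
Q = 0.17349445 * 27.1 = 4.7017 mm^3/s


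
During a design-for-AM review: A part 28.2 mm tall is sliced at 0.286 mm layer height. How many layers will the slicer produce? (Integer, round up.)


Layers = ceil(28.2/0.286) = 99


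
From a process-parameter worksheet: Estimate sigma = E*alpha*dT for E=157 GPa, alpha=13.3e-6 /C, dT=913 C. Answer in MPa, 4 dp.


sigma = 157*1000 * 13.3e-6 * 913 = 1906.4353 MPa


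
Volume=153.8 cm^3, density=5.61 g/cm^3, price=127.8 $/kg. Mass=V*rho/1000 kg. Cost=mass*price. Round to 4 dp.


Mass = 153.8*5.61/1000 = 0.862818 kg
Cost = 0.862818 * 127.8 = 110.2681 $


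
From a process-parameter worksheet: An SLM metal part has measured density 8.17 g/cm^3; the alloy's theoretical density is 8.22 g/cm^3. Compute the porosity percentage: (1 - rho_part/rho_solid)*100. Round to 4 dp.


Porosity = (1-8.17/8.22)*100 = 0.6083 %


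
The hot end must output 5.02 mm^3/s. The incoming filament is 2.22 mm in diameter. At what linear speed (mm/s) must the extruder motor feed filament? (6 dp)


A = pi*(2.22/2)^2 = 3.870756
v = 5.02 / 3.870756 = 1.296904 mm/s


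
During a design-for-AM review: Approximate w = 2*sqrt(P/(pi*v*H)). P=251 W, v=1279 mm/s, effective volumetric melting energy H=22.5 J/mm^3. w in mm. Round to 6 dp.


w = 2*sqrt(251/(pi*1279*22.5)) = 0.105382 mm


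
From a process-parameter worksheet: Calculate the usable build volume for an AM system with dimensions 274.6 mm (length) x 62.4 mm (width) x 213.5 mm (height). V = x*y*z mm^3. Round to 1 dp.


V = 274.6 * 62.4 * 213.5 = 3658331.0 mm^3


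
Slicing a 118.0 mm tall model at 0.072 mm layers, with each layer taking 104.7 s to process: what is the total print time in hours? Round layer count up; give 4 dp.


Layers = ceil(118.0/0.072) = 1639
t = 1639 * 104.7 / 3600 = 47.6676 hrs


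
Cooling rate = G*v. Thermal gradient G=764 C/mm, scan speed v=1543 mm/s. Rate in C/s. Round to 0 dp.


CR = 764 * 1543 = 1178852 C/s


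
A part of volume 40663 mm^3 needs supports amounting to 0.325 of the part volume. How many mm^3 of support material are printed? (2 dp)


V_support = 40663 * 0.325 = 13215.48 mm^3


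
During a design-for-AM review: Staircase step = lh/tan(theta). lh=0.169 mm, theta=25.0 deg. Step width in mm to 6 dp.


step = 0.169 / tan(25.0) = 0.362422 mm


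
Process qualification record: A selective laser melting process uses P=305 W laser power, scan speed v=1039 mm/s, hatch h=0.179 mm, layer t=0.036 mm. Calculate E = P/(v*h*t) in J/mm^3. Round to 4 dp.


E = 305 / (1039*0.179*0.036) = 45.5542 J/mm^3


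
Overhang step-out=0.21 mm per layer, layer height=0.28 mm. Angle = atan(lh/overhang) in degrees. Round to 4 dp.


angle = atan(0.28/0.21) = 53.1301 degrees


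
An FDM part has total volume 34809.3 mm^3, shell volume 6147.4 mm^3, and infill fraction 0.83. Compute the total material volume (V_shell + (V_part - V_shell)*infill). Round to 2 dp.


V_infill = (34809.3 - 6147.4) * 0.83 = 23789.38
V_total = 6147.4 + 23789.38 = 29936.78 mm^3


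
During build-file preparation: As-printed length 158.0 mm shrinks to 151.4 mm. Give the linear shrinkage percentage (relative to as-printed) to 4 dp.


Shrinkage = ((158.0-151.4)/158.0)*100 = 4.1772 %


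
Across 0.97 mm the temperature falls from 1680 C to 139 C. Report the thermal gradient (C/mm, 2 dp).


G = (1680-139)/0.97 = 1588.66 C/mm


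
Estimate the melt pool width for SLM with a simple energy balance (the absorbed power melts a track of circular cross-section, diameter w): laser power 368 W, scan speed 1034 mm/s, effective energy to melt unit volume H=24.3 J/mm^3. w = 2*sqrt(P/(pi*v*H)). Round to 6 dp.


w = 2*sqrt(368/(pi*1034*24.3)) = 0.136558 mm


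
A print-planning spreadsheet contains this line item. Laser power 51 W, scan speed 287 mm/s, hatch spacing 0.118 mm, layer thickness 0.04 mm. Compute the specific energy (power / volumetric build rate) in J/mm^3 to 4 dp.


Build rate = 287 * 0.118 * 0.04 = 1.35464 mm^3/s
SE = 51 / 1.35464 = 37.6484 J/mm^3


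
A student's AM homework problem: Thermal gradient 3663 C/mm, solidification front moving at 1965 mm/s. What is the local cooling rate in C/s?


CR = 3663 * 1965 = 7197795 C/s


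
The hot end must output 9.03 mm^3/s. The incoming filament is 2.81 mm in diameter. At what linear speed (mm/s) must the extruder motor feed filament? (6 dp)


A = pi*(2.81/2)^2 = 6.201582
v = 9.03 / 6.201582 = 1.45608 mm/s


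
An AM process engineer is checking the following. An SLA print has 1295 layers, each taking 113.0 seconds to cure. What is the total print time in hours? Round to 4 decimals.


t = 1295 * 113.0 / 3600 = 40.6486 hrs


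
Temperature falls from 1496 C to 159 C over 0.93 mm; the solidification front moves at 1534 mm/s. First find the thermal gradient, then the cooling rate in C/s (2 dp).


G = (1496-159)/0.93 = 1437.6344086 C/mm
CR = 1437.6344086 * 1534 = 2205331.18 C/s


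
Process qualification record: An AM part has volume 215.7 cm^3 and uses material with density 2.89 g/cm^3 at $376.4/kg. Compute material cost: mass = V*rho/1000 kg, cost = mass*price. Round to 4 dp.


Mass = 215.7*2.89/1000 = 0.623373 kg
Cost = 0.623373 * 376.4 = 234.6376 $


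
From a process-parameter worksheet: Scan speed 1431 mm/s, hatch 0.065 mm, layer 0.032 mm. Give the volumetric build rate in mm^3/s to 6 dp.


Rate = 1431 * 0.065 * 0.032 = 2.97648 mm^3/s


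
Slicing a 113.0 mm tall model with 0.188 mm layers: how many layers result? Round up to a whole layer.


Layers = ceil(113.0/0.188) = 602


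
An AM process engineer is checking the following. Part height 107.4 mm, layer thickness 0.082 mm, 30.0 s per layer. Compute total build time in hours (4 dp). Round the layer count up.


Layers = ceil(107.4/0.082) = 1310
t = 1310 * 30.0 / 3600 = 10.9167 hrs


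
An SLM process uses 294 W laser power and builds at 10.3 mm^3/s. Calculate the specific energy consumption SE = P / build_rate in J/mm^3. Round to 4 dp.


SE = 294 / 10.3 = 28.5437 J/mm^3


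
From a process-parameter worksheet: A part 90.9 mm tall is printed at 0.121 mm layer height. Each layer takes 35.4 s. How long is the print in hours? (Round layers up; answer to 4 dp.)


Layers = ceil(90.9/0.121) = 752
t = 752 * 35.4 / 3600 = 7.3947 hrs


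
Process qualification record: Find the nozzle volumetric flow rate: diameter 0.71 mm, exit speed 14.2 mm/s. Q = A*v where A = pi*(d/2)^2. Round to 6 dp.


A = pi*(0.71/2)^2 = 0.39591921 mm^2
Q = 0.39591921 * 14.2 = 5.622053 mm^3/s


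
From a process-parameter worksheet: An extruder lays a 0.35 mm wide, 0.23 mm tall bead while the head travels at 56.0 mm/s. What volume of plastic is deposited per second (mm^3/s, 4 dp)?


Rate = 0.35 * 0.23 * 56.0 = 4.508 mm^3/s


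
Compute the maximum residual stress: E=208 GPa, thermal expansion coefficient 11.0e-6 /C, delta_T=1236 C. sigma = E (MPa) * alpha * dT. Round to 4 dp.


sigma = 208*1000 * 11.0e-6 * 1236 = 2827.968 MPa


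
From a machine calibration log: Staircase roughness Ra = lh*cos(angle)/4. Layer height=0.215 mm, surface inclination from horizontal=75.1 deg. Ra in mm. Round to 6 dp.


Ra = 0.215 * cos(75.1) / 4 = 0.013821 mm


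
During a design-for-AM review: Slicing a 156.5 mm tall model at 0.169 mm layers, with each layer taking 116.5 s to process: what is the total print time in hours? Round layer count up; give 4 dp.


Layers = ceil(156.5/0.169) = 927
t = 927 * 116.5 / 3600 = 29.9988 hrs


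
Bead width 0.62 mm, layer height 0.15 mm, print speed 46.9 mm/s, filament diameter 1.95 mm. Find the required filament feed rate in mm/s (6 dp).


Q = 0.62 * 0.15 * 46.9 = 4.3617 mm^3/s
A_fil = pi*(1.95/2)^2 = 2.98647652 mm^2
v_feed = 4.3617 / 2.98647652 = 1.460484 mm/s


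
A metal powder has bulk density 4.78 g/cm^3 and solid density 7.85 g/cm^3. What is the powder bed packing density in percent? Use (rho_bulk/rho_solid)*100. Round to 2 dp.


Packing = (4.78/7.85)*100 = 60.89 %


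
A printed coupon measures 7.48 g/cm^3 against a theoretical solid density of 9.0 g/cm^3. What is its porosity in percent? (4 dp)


Porosity = (1-7.48/9.0)*100 = 16.8889 %


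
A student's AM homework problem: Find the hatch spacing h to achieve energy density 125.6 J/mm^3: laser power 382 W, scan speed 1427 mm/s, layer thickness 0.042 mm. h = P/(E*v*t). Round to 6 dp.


h = 382 / (125.6*1427*0.042) = 0.050746 mm


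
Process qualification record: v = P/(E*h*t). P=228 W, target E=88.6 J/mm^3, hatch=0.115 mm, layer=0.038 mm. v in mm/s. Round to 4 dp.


v = 228 / (88.6*0.115*0.038) = 588.8704 mm/s


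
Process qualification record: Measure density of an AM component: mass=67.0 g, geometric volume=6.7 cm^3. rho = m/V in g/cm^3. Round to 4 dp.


rho = 67.0 / 6.7 = 10.0 g/cm^3


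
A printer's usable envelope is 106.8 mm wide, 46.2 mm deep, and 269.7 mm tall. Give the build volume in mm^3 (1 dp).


V = 106.8 * 46.2 * 269.7 = 1330743.0 mm^3


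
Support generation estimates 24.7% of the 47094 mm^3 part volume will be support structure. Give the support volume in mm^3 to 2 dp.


V_support = 47094 * 0.247 = 11632.22 mm^3


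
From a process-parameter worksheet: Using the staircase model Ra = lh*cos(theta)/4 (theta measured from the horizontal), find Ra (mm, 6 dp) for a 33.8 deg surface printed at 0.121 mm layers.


Ra = 0.121 * cos(33.8) / 4 = 0.025137 mm


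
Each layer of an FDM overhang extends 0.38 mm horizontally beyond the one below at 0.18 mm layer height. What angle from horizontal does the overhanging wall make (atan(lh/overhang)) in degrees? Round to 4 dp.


angle = atan(0.18/0.38) = 25.3462 degrees


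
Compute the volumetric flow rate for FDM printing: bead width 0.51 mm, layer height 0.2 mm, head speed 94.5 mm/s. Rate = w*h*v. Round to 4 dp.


Rate = 0.51 * 0.2 * 94.5 = 9.639 mm^3/s


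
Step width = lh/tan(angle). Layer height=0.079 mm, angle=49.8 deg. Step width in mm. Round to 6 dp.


step = 0.079 / tan(49.8) = 0.06676 mm


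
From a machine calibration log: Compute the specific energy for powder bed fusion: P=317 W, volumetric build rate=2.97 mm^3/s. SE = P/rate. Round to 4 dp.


SE = 317 / 2.97 = 106.734 J/mm^3


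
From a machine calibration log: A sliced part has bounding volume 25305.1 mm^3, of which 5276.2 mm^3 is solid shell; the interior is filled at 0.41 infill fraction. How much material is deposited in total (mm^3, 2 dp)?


V_infill = (25305.1 - 5276.2) * 0.41 = 8211.85
V_total = 5276.2 + 8211.85 = 13488.05 mm^3


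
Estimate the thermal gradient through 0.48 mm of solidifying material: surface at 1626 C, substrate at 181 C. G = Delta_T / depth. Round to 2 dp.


G = (1626-181)/0.48 = 3010.42 C/mm


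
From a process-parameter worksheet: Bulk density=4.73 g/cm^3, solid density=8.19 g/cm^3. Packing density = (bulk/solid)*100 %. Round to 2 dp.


Packing = (4.73/8.19)*100 = 57.75 %


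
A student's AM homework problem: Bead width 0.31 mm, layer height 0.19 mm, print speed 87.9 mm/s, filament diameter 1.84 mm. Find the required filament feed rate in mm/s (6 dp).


Q = 0.31 * 0.19 * 87.9 = 5.17731 mm^3/s
A_fil = pi*(1.84/2)^2 = 2.65904402 mm^2
v_feed = 5.17731 / 2.65904402 = 1.947057 mm/s


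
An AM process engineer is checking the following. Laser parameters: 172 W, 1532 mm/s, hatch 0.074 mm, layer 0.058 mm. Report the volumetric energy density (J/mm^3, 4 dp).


E = 172 / (1532*0.074*0.058) = 26.1583 J/mm^3


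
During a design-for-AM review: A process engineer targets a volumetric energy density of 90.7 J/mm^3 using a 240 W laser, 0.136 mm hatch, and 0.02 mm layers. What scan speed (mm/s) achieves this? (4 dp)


v = 240 / (90.7*0.136*0.02) = 972.8257 mm/s


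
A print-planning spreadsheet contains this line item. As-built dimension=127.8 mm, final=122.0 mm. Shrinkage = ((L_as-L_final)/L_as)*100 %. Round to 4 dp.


Shrinkage = ((127.8-122.0)/127.8)*100 = 4.5383 %


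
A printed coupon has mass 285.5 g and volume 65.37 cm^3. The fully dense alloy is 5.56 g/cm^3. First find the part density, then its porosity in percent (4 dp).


rho_part = 285.5 / 65.37 = 4.36744684 g/cm^3
Porosity = (1 - 4.36744684/5.56)*100 = 21.4488 %


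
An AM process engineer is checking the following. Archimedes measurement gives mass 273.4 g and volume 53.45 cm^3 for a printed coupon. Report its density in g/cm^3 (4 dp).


rho = 273.4 / 53.45 = 5.1151 g/cm^3


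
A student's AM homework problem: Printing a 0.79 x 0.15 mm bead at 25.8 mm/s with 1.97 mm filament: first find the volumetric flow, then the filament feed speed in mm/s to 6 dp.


Q = 0.79 * 0.15 * 25.8 = 3.0573 mm^3/s
A_fil = pi*(1.97/2)^2 = 3.04805173 mm^2
v_feed = 3.0573 / 3.04805173 = 1.003034 mm/s


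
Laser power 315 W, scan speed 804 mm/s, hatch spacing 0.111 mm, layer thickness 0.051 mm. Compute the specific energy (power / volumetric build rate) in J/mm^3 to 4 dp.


Build rate = 804 * 0.111 * 0.051 = 4.551444 mm^3/s
SE = 315 / 4.551444 = 69.2088 J/mm^3


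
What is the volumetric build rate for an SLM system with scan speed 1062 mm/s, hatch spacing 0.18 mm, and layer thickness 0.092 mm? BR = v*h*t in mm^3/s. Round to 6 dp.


Rate = 1062 * 0.18 * 0.092 = 17.58672 mm^3/s


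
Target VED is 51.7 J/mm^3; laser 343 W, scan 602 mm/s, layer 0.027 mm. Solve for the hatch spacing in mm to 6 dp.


h = 343 / (51.7*602*0.027) = 0.408172 mm


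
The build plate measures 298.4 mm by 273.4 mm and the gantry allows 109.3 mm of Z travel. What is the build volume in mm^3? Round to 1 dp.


V = 298.4 * 273.4 * 109.3 = 8916973.8 mm^3


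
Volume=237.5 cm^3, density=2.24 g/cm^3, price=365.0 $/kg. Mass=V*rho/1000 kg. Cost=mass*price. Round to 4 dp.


Mass = 237.5*2.24/1000 = 0.532 kg
Cost = 0.532 * 365.0 = 194.18 $


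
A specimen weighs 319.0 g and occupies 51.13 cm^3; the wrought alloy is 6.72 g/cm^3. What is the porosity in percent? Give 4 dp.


rho_part = 319.0 / 51.13 = 6.23899863 g/cm^3
Porosity = (1 - 6.23899863/6.72)*100 = 7.1578 %


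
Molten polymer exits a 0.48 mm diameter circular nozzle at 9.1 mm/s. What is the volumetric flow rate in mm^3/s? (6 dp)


A = pi*(0.48/2)^2 = 0.18095574 mm^2
Q = 0.18095574 * 9.1 = 1.646697 mm^3/s


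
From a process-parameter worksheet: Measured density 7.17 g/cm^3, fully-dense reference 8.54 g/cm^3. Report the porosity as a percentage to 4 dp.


Porosity = (1-7.17/8.54)*100 = 16.0422 %


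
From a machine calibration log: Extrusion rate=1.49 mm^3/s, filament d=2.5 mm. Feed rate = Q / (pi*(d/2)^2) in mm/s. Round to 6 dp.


A = pi*(2.5/2)^2 = 4.908739
v = 1.49 / 4.908739 = 0.30354 mm/s


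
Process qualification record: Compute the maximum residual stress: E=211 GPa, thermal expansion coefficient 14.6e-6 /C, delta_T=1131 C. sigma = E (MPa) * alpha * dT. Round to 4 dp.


sigma = 211*1000 * 14.6e-6 * 1131 = 3484.1586 MPa


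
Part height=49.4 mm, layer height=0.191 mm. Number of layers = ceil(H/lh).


Layers = ceil(49.4/0.191) = 259


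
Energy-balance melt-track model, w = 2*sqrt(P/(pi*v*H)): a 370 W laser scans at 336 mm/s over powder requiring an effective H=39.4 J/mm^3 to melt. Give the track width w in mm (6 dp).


w = 2*sqrt(370/(pi*336*39.4)) = 0.188642 mm


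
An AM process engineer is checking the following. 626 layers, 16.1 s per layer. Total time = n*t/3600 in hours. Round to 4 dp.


t = 626 * 16.1 / 3600 = 2.7996 hrs


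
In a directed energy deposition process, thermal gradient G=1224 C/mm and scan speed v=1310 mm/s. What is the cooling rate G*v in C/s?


CR = 1224 * 1310 = 1603440 C/s


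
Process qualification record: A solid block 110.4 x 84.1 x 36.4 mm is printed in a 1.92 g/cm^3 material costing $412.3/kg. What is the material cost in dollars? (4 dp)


V = 110.4 * 84.1 * 36.4 = 337960.896 mm^3 = 337.960896 cm^3
Mass = 337.960896 * 1.92 / 1000 = 0.64888492 kg
Cost = 0.64888492 * 412.3 = 267.5353 $


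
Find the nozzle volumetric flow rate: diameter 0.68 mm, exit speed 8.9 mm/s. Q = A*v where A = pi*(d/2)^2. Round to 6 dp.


A = pi*(0.68/2)^2 = 0.36316811 mm^2
Q = 0.36316811 * 8.9 = 3.232196 mm^3/s


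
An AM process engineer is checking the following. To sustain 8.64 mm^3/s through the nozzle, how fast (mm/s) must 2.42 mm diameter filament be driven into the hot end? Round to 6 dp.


A = pi*(2.42/2)^2 = 4.599606
v = 8.64 / 4.599606 = 1.878422 mm/s


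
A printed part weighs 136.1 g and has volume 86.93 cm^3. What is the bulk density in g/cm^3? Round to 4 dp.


rho = 136.1 / 86.93 = 1.5656 g/cm^3


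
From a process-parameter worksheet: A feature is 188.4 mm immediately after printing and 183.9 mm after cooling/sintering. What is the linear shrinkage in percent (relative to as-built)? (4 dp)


Shrinkage = ((188.4-183.9)/188.4)*100 = 2.3885 %


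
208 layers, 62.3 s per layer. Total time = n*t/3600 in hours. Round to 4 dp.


t = 208 * 62.3 / 3600 = 3.5996 hrs


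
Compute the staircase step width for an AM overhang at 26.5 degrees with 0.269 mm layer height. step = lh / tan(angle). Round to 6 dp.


step = 0.269 / tan(26.5) = 0.539531 mm


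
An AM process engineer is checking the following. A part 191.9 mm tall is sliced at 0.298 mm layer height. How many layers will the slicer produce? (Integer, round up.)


Layers = ceil(191.9/0.298) = 644


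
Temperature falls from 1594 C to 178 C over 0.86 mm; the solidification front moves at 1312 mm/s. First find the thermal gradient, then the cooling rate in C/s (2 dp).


G = (1594-178)/0.86 = 1646.51162791 C/mm
CR = 1646.51162791 * 1312 = 2160223.26 C/s


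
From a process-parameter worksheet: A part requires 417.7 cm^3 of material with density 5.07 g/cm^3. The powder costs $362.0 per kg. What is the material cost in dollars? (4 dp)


Mass = 417.7*5.07/1000 = 2.117739 kg
Cost = 2.117739 * 362.0 = 766.6215 $


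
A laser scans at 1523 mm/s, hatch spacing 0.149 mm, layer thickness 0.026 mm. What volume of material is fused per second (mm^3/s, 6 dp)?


Rate = 1523 * 0.149 * 0.026 = 5.900102 mm^3/s


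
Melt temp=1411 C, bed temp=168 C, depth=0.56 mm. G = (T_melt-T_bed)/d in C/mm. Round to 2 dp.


G = (1411-168)/0.56 = 2219.64 C/mm


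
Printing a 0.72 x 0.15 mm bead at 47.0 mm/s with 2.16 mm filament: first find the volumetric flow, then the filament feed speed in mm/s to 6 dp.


Q = 0.72 * 0.15 * 47.0 = 5.076 mm^3/s
A_fil = pi*(2.16/2)^2 = 3.66435367 mm^2
v_feed = 5.076 / 3.66435367 = 1.385237 mm/s


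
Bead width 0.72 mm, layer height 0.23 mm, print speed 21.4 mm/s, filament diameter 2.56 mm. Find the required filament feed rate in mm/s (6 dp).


Q = 0.72 * 0.23 * 21.4 = 3.54384 mm^3/s
A_fil = pi*(2.56/2)^2 = 5.1471854 mm^2
v_feed = 3.54384 / 5.1471854 = 0.688501 mm/s


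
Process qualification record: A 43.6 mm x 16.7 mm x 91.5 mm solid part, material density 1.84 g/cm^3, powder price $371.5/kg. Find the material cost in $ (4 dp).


V = 43.6 * 16.7 * 91.5 = 66622.98 mm^3 = 66.62298 cm^3
Mass = 66.62298 * 1.84 / 1000 = 0.12258628 kg
Cost = 0.12258628 * 371.5 = 45.5408 $


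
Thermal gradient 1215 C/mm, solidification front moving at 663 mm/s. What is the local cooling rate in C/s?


CR = 1215 * 663 = 805545 C/s


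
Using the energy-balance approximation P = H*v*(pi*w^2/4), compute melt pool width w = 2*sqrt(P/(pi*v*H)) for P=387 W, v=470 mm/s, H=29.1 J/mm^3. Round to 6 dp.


w = 2*sqrt(387/(pi*470*29.1)) = 0.189808 mm


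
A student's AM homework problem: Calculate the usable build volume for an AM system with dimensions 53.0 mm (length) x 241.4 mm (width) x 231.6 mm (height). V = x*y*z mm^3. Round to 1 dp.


V = 53.0 * 241.4 * 231.6 = 2963136.7 mm^3


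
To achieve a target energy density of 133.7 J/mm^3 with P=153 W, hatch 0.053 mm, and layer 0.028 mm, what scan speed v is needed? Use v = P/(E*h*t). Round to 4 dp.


v = 153 / (133.7*0.053*0.028) = 771.1274 mm/s


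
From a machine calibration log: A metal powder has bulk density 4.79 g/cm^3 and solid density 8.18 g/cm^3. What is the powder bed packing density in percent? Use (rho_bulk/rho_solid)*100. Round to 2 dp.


Packing = (4.79/8.18)*100 = 58.56 %


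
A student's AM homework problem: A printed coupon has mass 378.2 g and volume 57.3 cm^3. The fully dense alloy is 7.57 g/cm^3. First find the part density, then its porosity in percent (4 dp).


rho_part = 378.2 / 57.3 = 6.60034904 g/cm^3
Porosity = (1 - 6.60034904/7.57)*100 = 12.8091 %


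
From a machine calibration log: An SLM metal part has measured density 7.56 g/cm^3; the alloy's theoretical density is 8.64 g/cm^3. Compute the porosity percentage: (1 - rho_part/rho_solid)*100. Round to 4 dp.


Porosity = (1-7.56/8.64)*100 = 12.5 %


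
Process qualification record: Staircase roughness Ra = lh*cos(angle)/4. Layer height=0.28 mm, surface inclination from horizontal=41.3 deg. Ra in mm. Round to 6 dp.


Ra = 0.28 * cos(41.3) / 4 = 0.052588 mm


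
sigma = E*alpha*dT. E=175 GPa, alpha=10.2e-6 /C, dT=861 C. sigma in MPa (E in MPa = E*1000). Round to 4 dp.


sigma = 175*1000 * 10.2e-6 * 861 = 1536.885 MPa


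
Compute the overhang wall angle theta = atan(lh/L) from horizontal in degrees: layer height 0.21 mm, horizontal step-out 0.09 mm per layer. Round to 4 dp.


angle = atan(0.21/0.09) = 66.8014 degrees


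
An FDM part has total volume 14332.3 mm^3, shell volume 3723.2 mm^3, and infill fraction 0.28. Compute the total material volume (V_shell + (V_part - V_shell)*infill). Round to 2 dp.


V_infill = (14332.3 - 3723.2) * 0.28 = 2970.55
V_total = 3723.2 + 2970.55 = 6693.75 mm^3


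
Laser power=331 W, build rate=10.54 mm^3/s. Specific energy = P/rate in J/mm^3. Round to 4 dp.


SE = 331 / 10.54 = 31.4042 J/mm^3


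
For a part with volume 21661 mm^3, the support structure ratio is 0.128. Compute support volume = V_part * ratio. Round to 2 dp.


V_support = 21661 * 0.128 = 2772.61 mm^3


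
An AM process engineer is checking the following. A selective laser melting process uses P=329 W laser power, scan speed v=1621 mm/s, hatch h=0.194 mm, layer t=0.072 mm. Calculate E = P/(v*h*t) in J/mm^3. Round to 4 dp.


E = 329 / (1621*0.194*0.072) = 14.5304 J/mm^3


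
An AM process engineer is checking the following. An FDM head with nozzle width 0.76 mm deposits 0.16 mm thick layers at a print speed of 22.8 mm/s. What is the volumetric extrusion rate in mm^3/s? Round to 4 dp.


Rate = 0.76 * 0.16 * 22.8 = 2.7725 mm^3/s


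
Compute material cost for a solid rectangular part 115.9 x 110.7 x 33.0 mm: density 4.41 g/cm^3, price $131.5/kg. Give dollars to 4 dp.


V = 115.9 * 110.7 * 33.0 = 423394.29 mm^3 = 423.39429 cm^3
Mass = 423.39429 * 4.41 / 1000 = 1.86716882 kg
Cost = 1.86716882 * 131.5 = 245.5327 $


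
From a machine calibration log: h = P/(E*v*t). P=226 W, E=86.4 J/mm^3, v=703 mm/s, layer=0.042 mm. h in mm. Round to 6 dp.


h = 226 / (86.4*703*0.042) = 0.088591 mm


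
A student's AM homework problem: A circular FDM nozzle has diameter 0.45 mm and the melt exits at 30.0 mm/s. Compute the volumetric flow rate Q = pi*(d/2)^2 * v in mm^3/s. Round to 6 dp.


A = pi*(0.45/2)^2 = 0.15904313 mm^2
Q = 0.15904313 * 30.0 = 4.771294 mm^3/s


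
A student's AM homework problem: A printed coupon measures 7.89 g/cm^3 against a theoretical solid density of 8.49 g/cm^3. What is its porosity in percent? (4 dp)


Porosity = (1-7.89/8.49)*100 = 7.0671 %


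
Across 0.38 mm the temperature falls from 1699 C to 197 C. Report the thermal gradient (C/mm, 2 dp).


G = (1699-197)/0.38 = 3952.63 C/mm


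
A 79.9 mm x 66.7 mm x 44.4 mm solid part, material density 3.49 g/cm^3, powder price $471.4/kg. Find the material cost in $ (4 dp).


V = 79.9 * 66.7 * 44.4 = 236622.252 mm^3 = 236.622252 cm^3
Mass = 236.622252 * 3.49 / 1000 = 0.82581166 kg
Cost = 0.82581166 * 471.4 = 389.2876 $


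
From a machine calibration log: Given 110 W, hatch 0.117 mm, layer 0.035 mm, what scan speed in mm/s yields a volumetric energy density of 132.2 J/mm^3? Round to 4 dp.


v = 110 / (132.2*0.117*0.035) = 203.1923 mm/s


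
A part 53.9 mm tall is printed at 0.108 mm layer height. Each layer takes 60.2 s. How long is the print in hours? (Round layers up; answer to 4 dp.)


Layers = ceil(53.9/0.108) = 500
t = 500 * 60.2 / 3600 = 8.3611 hrs


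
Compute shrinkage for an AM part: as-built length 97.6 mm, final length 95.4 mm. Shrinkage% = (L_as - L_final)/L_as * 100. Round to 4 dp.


Shrinkage = ((97.6-95.4)/97.6)*100 = 2.2541 %


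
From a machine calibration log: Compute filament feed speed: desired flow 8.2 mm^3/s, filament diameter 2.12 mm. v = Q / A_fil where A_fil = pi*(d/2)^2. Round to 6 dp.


A = pi*(2.12/2)^2 = 3.529894
v = 8.2 / 3.529894 = 2.323016 mm/s


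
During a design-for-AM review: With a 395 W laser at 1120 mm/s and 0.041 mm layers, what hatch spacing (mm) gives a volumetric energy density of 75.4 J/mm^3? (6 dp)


h = 395 / (75.4*1120*0.041) = 0.114084 mm


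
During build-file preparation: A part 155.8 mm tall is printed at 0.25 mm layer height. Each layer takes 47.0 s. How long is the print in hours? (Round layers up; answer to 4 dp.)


Layers = ceil(155.8/0.25) = 624
t = 624 * 47.0 / 3600 = 8.1467 hrs


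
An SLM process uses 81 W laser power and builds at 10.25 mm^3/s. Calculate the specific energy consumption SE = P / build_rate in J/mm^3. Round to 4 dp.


SE = 81 / 10.25 = 7.9024 J/mm^3


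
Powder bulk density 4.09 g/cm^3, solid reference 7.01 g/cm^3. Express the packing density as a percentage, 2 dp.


Packing = (4.09/7.01)*100 = 58.35 %


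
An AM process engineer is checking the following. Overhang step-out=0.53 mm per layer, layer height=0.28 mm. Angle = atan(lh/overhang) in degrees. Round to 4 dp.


angle = atan(0.28/0.53) = 27.8476 degrees


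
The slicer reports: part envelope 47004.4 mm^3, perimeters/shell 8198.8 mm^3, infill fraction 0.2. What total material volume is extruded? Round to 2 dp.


V_infill = (47004.4 - 8198.8) * 0.2 = 7761.12
V_total = 8198.8 + 7761.12 = 15959.92 mm^3


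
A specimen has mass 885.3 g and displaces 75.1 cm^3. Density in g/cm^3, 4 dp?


rho = 885.3 / 75.1 = 11.7883 g/cm^3


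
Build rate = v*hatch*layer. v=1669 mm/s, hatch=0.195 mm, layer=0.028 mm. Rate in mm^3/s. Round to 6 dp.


Rate = 1669 * 0.195 * 0.028 = 9.11274 mm^3/s


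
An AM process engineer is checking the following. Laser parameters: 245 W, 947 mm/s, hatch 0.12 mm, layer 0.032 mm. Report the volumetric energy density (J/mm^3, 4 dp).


E = 245 / (947*0.12*0.032) = 67.3728 J/mm^3


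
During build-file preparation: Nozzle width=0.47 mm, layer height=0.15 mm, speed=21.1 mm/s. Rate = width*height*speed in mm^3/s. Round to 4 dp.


Rate = 0.47 * 0.15 * 21.1 = 1.4876 mm^3/s


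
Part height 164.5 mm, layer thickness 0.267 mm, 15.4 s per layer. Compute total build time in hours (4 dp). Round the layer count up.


Layers = ceil(164.5/0.267) = 617
t = 617 * 15.4 / 3600 = 2.6394 hrs


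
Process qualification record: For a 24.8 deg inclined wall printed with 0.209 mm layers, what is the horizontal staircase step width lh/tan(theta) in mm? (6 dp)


step = 0.209 / tan(24.8) = 0.452317 mm


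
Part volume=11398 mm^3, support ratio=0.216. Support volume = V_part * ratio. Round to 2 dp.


V_support = 11398 * 0.216 = 2461.97 mm^3


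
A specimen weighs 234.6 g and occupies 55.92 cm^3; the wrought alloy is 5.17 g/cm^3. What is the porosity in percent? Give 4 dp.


rho_part = 234.6 / 55.92 = 4.19527897 g/cm^3
Porosity = (1 - 4.19527897/5.17)*100 = 18.8534 %


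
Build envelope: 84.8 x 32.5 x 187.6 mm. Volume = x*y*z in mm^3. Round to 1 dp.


V = 84.8 * 32.5 * 187.6 = 517025.6 mm^3


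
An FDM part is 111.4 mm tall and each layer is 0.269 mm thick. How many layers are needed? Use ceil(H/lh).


Layers = ceil(111.4/0.269) = 415


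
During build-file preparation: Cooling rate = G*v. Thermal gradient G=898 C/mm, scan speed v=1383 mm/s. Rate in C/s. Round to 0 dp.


CR = 898 * 1383 = 1241934 C/s


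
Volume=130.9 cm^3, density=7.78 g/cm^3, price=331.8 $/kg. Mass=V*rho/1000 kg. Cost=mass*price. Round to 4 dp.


Mass = 130.9*7.78/1000 = 1.018402 kg
Cost = 1.018402 * 331.8 = 337.9058 $


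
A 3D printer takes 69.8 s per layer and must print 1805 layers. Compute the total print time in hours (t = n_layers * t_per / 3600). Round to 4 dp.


t = 1805 * 69.8 / 3600 = 34.9969 hrs


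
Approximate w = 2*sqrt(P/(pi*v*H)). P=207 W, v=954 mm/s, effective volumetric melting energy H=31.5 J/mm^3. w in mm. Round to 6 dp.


w = 2*sqrt(207/(pi*954*31.5)) = 0.093651 mm


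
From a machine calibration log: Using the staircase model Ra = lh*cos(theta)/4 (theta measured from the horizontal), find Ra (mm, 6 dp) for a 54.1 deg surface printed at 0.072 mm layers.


Ra = 0.072 * cos(54.1) / 4 = 0.010555 mm


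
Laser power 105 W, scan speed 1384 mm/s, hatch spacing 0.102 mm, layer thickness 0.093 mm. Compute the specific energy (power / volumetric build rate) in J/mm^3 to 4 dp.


Build rate = 1384 * 0.102 * 0.093 = 13.128624 mm^3/s
SE = 105 / 13.128624 = 7.9978 J/mm^3


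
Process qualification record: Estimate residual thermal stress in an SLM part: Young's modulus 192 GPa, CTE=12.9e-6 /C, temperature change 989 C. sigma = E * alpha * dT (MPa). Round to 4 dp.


sigma = 192*1000 * 12.9e-6 * 989 = 2449.5552 MPa


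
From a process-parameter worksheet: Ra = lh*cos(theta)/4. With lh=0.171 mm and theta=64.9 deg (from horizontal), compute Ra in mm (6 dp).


Ra = 0.171 * cos(64.9) / 4 = 0.018135 mm


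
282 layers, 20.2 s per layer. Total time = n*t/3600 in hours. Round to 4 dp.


t = 282 * 20.2 / 3600 = 1.5823 hrs


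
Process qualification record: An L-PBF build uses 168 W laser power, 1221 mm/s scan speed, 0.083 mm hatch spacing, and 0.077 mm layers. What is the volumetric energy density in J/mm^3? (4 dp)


E = 168 / (1221*0.083*0.077) = 21.529 J/mm^3


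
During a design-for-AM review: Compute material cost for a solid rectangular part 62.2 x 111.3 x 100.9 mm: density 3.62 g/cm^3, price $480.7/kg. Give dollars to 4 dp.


V = 62.2 * 111.3 * 100.9 = 698516.574 mm^3 = 698.516574 cm^3
Mass = 698.516574 * 3.62 / 1000 = 2.52863 kg
Cost = 2.52863 * 480.7 = 1215.5124 $


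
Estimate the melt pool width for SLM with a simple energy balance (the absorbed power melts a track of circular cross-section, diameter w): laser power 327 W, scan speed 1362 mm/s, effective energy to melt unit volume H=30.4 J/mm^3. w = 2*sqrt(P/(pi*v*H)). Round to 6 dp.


w = 2*sqrt(327/(pi*1362*30.4)) = 0.100278 mm


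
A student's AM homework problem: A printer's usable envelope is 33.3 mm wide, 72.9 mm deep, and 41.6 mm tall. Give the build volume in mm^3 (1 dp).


V = 33.3 * 72.9 * 41.6 = 100986.9 mm^3


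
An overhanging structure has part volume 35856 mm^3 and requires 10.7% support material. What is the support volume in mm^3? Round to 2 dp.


V_support = 35856 * 0.107 = 3836.59 mm^3


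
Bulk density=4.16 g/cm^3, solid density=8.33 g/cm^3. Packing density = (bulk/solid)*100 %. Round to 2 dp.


Packing = (4.16/8.33)*100 = 49.94 %


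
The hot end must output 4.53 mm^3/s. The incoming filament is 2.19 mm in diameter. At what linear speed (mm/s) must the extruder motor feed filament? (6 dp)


A = pi*(2.19/2)^2 = 3.766848
v = 4.53 / 3.766848 = 1.202597 mm/s


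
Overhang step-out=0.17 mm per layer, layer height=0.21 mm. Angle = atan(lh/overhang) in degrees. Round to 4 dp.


angle = atan(0.21/0.17) = 51.009 degrees


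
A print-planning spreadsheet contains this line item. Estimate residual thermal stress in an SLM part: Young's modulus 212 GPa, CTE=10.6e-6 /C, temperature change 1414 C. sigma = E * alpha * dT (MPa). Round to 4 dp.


sigma = 212*1000 * 10.6e-6 * 1414 = 3177.5408 MPa
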